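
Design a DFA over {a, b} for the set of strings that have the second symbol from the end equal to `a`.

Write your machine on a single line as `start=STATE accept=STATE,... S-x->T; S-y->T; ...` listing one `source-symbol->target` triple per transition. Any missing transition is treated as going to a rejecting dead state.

start=s0; accept=s3,s4; s0-a->s1; s0-b->s2; s1-a->s3; s1-b->s4; s2-a->s5; s2-b->s6; s3-a->s3; s3-b->s4; s4-a->s5; s4-b->s6; s5-a->s3; s5-b->s4; s6-a->s5; s6-b->s6

Because acceptance depends on a position counted from the end, the machine has to buffer the most recent 2 symbols. Make each state the string of the last up-to-2 symbols read; on input `x` shift the window left and append `x`. Accept when the buffered window has length 2 and begins with `a`.
7 states suffice.
        a   b  
>  s0   s1  s2 
   s1   s3  s4 
   s2   s5  s6 
 * s3   s3  s4 
 * s4   s5  s6 
   s5   s3  s4 
   s6   s5  s6 
(> = start, * = accepting)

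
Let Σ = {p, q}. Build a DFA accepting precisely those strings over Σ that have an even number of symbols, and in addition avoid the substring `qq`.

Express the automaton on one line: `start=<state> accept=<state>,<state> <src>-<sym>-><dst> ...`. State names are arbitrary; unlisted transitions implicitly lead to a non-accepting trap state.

Build one automaton per condition and run them in lockstep. The first has 2 states tracking the input length modulo 2; the second has 3 states tracking partial matches of the forbidden pattern `qq`. A product state is a pair (one from each), accepting exactly when both do.
A 6-state machine:
       p  q 
>* A   B  C 
   B   A  D 
   C   A  E 
 * D   B  F 
   E   F  F 
   F   E  E 
(> = start, * = accepting)

start=A accept=A,D A-p->B A-q->C B-p->A B-q->D C-p->A C-q->E D-p->B D-q->F E-p->F E-q->F F-p->E F-q->E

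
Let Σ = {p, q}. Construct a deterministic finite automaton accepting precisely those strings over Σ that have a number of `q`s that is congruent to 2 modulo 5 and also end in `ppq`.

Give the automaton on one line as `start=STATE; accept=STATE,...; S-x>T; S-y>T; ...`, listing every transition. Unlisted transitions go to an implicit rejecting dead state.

Handle the two conditions separately and then intersect. The first has 5 states tracking the count of `q`s modulo 5; the second has 4 states tracking how much of the suffix `ppq` has currently been matched. A product state is a pair (one from each), accepting exactly when both do.
20 states suffice.
          p    q  
>  S0     S1   S2 
   S1     S3   S2 
   S2     S4   S5 
   S3     S3   S6 
   S4     S7   S5 
   S5     S8   S9 
   S6     S4   S5 
   S7     S7  S10 
   S8    S11   S9 
   S9    S12  S13 
 * S10    S8   S9 
   S11   S11  S14 
   S12   S15  S13 
   S13   S16   S0 
   S14   S12  S13 
   S15   S15  S17 
   S16   S18   S0 
   S17   S16   S0 
   S18   S18  S19 
   S19    S1   S2 
(> = start, * = accepting)

start=S0; accept=S10; S0-p>S1; S0-q>S2; S1-p>S3; S1-q>S2; S2-p>S4; S2-q>S5; S3-p>S3; S3-q>S6; S4-p>S7; S4-q>S5; S5-p>S8; S5-q>S9; S6-p>S4; S6-q>S5; S7-p>S7; S7-q>S10; S8-p>S11; S8-q>S9; S9-p>S12; S9-q>S13; S10-p>S8; S10-q>S9; S11-p>S11; S11-q>S14; S12-p>S15; S12-q>S13; S13-p>S16; S13-q>S0; S14-p>S12; S14-q>S13; S15-p>S15; S15-q>S17; S16-p>S18; S16-q>S0; S17-p>S16; S17-q>S0; S18-p>S18; S18-q>S19; S19-p>S1; S19-q>S2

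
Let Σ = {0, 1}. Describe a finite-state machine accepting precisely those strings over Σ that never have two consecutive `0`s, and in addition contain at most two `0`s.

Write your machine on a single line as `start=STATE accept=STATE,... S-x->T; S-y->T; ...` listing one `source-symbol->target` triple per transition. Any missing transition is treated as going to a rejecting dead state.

Build one automaton per condition and run them in lockstep. One (3 states) tracks partial matches of the forbidden pattern `00`; the other (4 states) tracks the count of `0`s, saturating at 3. Each combined state is a pair, one component from each; accept when both components accept.
A 9-state machine:
       0  1 
>* A   B  A 
 * B   C  D 
   C   E  C 
 * D   F  D 
   E   E  E 
 * F   E  G 
 * G   H  G 
   H   E  I 
   I   H  I 
(> = start, * = accepting)

start=A; accept=A,B,D,F,G; A-0->B; A-1->A; B-0->C; B-1->D; C-0->E; C-1->C; D-0->F; D-1->D; E-0->E; E-1->E; F-0->E; F-1->G; G-0->H; G-1->G; H-0->E; H-1->I; I-0->H; I-1->I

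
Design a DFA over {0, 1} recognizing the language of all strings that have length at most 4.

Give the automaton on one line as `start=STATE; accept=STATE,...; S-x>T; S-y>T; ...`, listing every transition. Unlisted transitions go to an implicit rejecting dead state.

start=q0; accept=q0,q1,q2,q3,q4; q0-0>q1; q0-1>q1; q1-0>q2; q1-1>q2; q2-0>q3; q2-1>q3; q3-0>q4; q3-1>q4; q4-0>q5; q4-1>q5; q5-0>q5; q5-1>q5

Count input length up to 5: every symbol moves from q0 toward q5, which means 'more than 4' and absorbs. Accept from {q0, q1, q2, q3, q4}.
        0   1  
>* q0   q1  q1 
 * q1   q2  q2 
 * q2   q3  q3 
 * q3   q4  q4 
 * q4   q5  q5 
   q5   q5  q5 
(> = start, * = accepting)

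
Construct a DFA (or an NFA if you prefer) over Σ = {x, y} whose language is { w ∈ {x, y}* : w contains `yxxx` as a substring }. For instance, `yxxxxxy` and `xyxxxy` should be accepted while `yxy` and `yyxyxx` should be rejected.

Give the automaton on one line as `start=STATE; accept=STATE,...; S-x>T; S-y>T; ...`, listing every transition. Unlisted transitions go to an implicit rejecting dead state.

start=q0; accept=q4; q0-x>q0; q0-y>q1; q1-x>q2; q1-y>q1; q2-x>q3; q2-y>q1; q3-x>q4; q3-y>q1; q4-x>q4; q4-y>q4

Track how much of `yxxx` has been matched so far: state q0 is no progress, q4 is the absorbing accept state reached once `yxxx` has occurred. Intermediate states record partial matches; on a mismatch, fall back to the longest reusable overlap.
A 5-state machine:
        x   y  
>  q0   q0  q1 
   q1   q2  q1 
   q2   q3  q1 
   q3   q4  q1 
 * q4   q4  q4 
(> = start, * = accepting)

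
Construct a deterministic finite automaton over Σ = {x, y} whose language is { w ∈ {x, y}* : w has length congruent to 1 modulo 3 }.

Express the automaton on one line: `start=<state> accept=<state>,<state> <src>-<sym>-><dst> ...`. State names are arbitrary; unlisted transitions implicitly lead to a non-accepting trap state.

Count input length modulo 3: every symbol advances one step around the cycle s0 → s1 → s2 → s0. Accept at s1.
        x   y  
>  s0   s1  s1 
 * s1   s2  s2 
   s2   s0  s0 
(> = start, * = accepting)

start=s0 accept=s1 s0-x->s1 s0-y->s1 s1-x->s2 s1-y->s2 s2-x->s0 s2-y->s0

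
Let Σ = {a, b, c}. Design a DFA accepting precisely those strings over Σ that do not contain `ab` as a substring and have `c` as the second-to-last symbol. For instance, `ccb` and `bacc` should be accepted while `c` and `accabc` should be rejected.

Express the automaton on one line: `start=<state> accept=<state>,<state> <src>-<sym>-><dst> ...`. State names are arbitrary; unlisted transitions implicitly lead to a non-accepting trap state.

start=S0 accept=S4,S5,S6 S0-a->S1 S0-b->S0 S0-c->S2 S1-a->S1 S1-b->S3 S1-c->S2 S2-a->S4 S2-b->S5 S2-c->S6 S3-a->S3 S3-b->S3 S3-c->S3 S4-a->S1 S4-b->S3 S4-c->S2 S5-a->S1 S5-b->S0 S5-c->S2 S6-a->S4 S6-b->S5 S6-c->S6

Handle the two conditions separately and then intersect. The first has 3 states tracking partial matches of the forbidden pattern `ab`; the second has 13 states tracking the last 2 symbols read. A product state is a pair (one from each), accepting exactly when both do. Minimizing collapses redundant product states.
        a   b   c  
>  S0   S1  S0  S2 
   S1   S1  S3  S2 
   S2   S4  S5  S6 
   S3   S3  S3  S3 
 * S4   S1  S3  S2 
 * S5   S1  S0  S2 
 * S6   S4  S5  S6 
(> = start, * = accepting)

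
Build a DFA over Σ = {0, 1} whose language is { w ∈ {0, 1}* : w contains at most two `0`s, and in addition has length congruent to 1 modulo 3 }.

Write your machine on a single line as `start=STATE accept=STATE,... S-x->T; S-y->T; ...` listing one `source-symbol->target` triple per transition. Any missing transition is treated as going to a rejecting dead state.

start=S0; accept=S1,S2,S10; S0-0->S1; S0-1->S2; S1-0->S3; S1-1->S4; S2-0->S4; S2-1->S5; S3-0->S6; S3-1->S7; S4-0->S7; S4-1->S8; S5-0->S8; S5-1->S0; S6-0->S9; S6-1->S9; S7-0->S9; S7-1->S10; S8-0->S10; S8-1->S1; S9-0->S11; S9-1->S11; S10-0->S11; S10-1->S3; S11-0->S6; S11-1->S6

Run two small machines in parallel and take their product. The first has 4 states tracking the count of `0`s, saturating at 3; the second has 3 states tracking the input length modulo 3. A product state is a pair (one from each), accepting exactly when both do.
With 12 states:
          0    1  
>  S0     S1   S2 
 * S1     S3   S4 
 * S2     S4   S5 
   S3     S6   S7 
   S4     S7   S8 
   S5     S8   S0 
   S6     S9   S9 
   S7     S9  S10 
   S8    S10   S1 
   S9    S11  S11 
 * S10   S11   S3 
   S11    S6   S6 
(> = start, * = accepting)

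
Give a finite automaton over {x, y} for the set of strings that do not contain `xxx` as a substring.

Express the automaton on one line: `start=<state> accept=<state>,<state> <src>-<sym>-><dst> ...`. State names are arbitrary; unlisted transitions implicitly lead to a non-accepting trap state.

start=s0 accept=s0,s1,s2 s0-x->s1 s0-y->s0 s1-x->s2 s1-y->s0 s2-x->s3 s2-y->s0 s3-x->s3 s3-y->s3

Track partial matches of the forbidden pattern `xxx`. State s3 is a dead state reached once `xxx` has occurred; every other state accepts. s0 means no part of `xxx` is currently matched.
With 4 states:
        x   y  
>* s0   s1  s0 
 * s1   s2  s0 
 * s2   s3  s0 
   s3   s3  s3 
(> = start, * = accepting)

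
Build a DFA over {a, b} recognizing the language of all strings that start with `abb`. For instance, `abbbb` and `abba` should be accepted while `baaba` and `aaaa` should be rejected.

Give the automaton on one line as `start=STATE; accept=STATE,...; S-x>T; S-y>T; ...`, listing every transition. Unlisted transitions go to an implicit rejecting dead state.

Walk along `abb` while the input agrees: from s0 take `a` to s1, and so on. Any deviation drops to the rejecting sink s4. Once s3 is reached the prefix is confirmed and every continuation is accepted.
With 5 states:
        a   b  
>  s0   s1  s4 
   s1   s4  s2 
   s2   s4  s3 
 * s3   s3  s3 
   s4   s4  s4 
(> = start, * = accepting)

start=s0; accept=s3; s0-a>s1; s0-b>s4; s1-a>s4; s1-b>s2; s2-a>s4; s2-b>s3; s3-a>s3; s3-b>s3; s4-a>s4; s4-b>s4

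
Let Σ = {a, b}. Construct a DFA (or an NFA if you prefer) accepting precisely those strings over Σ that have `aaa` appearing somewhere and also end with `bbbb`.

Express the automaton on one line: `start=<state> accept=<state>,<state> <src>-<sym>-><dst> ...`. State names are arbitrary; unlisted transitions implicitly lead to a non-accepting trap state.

Run two small machines in parallel and take their product. The first has 4 states tracking whether and how much of `aaa` has been seen; the second has 5 states tracking how much of the suffix `bbbb` has currently been matched. A product state is a pair (one from each), accepting exactly when both do. After merging equivalent states the machine shrinks.
        a   b  
>  s0   s1  s0 
   s1   s2  s0 
   s2   s3  s0 
   s3   s3  s4 
   s4   s3  s5 
   s5   s3  s6 
   s6   s3  s7 
 * s7   s3  s7 
(> = start, * = accepting)

start=s0 accept=s7 s0-a->s1 s0-b->s0 s1-a->s2 s1-b->s0 s2-a->s3 s2-b->s0 s3-a->s3 s3-b->s4 s4-a->s3 s4-b->s5 s5-a->s3 s5-b->s6 s6-a->s3 s6-b->s7 s7-a->s3 s7-b->s7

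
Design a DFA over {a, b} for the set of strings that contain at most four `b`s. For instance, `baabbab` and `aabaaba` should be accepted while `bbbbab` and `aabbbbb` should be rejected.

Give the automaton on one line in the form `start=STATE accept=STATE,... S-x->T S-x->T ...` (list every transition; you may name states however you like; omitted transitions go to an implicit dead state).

start=s0 accept=s0,s1,s2,s3,s4 s0-a->s0 s0-b->s1 s1-a->s1 s1-b->s2 s2-a->s2 s2-b->s3 s3-a->s3 s3-b->s4 s4-a->s4 s4-b->s5 s5-a->s5 s5-b->s5

Count `b`s, saturating at 5: states s0 through s4 mean 0 through 4 `b`s seen; s5 means more than 4. Each `b` increments (capped at s5); other symbols loop. Accept from {s0, s1, s2, s3, s4}.
With 6 states:
        a   b  
>* s0   s0  s1 
 * s1   s1  s2 
 * s2   s2  s3 
 * s3   s3  s4 
 * s4   s4  s5 
   s5   s5  s5 
(> = start, * = accepting)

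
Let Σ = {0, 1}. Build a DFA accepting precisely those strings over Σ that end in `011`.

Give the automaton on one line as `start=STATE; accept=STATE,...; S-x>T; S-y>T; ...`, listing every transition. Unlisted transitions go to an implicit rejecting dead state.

Remember how much of `011` the current input suffix matches. State q0 means no match yet; q1 means the last symbol is `0`; q2 means the last 2 symbols are `01`; q3 means the last 3 symbols are `011`. Only q3 accepts. On a mismatch, fall back to the longest proper suffix that is still a prefix of `011`.
With 4 states:
        0   1  
>  q0   q1  q0 
   q1   q1  q2 
   q2   q1  q3 
 * q3   q1  q0 
(> = start, * = accepting)

start=q0; accept=q3; q0-0>q1; q0-1>q0; q1-0>q1; q1-1>q2; q2-0>q1; q2-1>q3; q3-0>q1; q3-1>q0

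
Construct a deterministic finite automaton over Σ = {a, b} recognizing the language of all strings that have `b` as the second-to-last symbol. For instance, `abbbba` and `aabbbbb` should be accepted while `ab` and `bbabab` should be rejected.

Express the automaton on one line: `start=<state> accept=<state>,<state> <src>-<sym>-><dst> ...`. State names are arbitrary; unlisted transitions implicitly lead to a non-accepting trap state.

start=s0 accept=s5,s6 s0-a->s1 s0-b->s2 s1-a->s3 s1-b->s4 s2-a->s5 s2-b->s6 s3-a->s3 s3-b->s4 s4-a->s5 s4-b->s6 s5-a->s3 s5-b->s4 s6-a->s5 s6-b->s6

Because acceptance depends on a position counted from the end, the machine has to buffer the most recent 2 symbols. Make each state the string of the last up-to-2 symbols read; on input `x` shift the window left and append `x`. Accept when the buffered window has length 2 and begins with `b`.
With 7 states:
        a   b  
>  s0   s1  s2 
   s1   s3  s4 
   s2   s5  s6 
   s3   s3  s4 
   s4   s5  s6 
 * s5   s3  s4 
 * s6   s5  s6 
(> = start, * = accepting)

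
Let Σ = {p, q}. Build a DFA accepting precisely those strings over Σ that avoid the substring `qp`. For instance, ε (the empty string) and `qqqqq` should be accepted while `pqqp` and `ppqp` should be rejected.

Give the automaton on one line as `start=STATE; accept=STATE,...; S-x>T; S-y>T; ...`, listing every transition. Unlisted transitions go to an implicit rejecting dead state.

start=S0; accept=S0,S1; S0-p>S0; S0-q>S1; S1-p>S2; S1-q>S1; S2-p>S2; S2-q>S2

Track partial matches of the forbidden pattern `qp`. State S2 is a dead state reached once `qp` has occurred; every other state accepts. S0 means no part of `qp` is currently matched.
With 3 states:
        p   q  
>* S0   S0  S1 
 * S1   S2  S1 
   S2   S2  S2 
(> = start, * = accepting)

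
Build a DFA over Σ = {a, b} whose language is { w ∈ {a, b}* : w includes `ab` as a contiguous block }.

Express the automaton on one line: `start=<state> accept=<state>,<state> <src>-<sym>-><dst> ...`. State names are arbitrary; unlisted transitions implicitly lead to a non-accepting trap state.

start=s0 accept=s2 s0-a->s1 s0-b->s0 s1-a->s1 s1-b->s2 s2-a->s2 s2-b->s2

States s0..s1 record the length of the longest prefix of `ab` that matches the current input suffix. Reaching s2 means `ab` has been seen, and we stay there forever. Accept from s2.
A 3-state machine:
        a   b  
>  s0   s1  s0 
   s1   s1  s2 
 * s2   s2  s2 
(> = start, * = accepting)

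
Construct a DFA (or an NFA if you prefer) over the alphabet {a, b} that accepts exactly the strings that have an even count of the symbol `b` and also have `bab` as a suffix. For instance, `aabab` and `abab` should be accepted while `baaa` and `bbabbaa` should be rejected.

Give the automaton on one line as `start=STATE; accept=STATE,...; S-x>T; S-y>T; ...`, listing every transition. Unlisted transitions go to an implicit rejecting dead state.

start=s0; accept=s4; s0-a>s0; s0-b>s1; s1-a>s2; s1-b>s0; s2-a>s3; s2-b>s4; s3-a>s3; s3-b>s0; s4-a>s0; s4-b>s1

Build one automaton per condition and run them in lockstep. The first has 2 states tracking the count of `b`s modulo 2; the second has 4 states tracking how much of the suffix `bab` has currently been matched. A product state is a pair (one from each), accepting exactly when both do. Equivalent product states are then merged.
A 5-state machine:
        a   b  
>  s0   s0  s1 
   s1   s2  s0 
   s2   s3  s4 
   s3   s3  s0 
 * s4   s0  s1 
(> = start, * = accepting)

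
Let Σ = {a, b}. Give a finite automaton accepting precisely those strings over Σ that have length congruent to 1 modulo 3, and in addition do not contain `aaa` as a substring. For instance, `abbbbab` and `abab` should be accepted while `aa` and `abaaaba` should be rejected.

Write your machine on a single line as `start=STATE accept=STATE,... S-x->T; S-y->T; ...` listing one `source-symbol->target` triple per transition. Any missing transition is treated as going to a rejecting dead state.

start=s0; accept=s1,s2,s10; s0-a->s1; s0-b->s2; s1-a->s3; s1-b->s4; s2-a->s5; s2-b->s4; s3-a->s6; s3-b->s0; s4-a->s7; s4-b->s0; s5-a->s8; s5-b->s0; s6-a->s9; s6-b->s9; s7-a->s10; s7-b->s2; s8-a->s9; s8-b->s2; s9-a->s11; s9-b->s11; s10-a->s11; s10-b->s4; s11-a->s6; s11-b->s6

Build one automaton per condition and run them in lockstep. One (3 states) tracks the input length modulo 3; the other (4 states) tracks partial matches of the forbidden pattern `aaa`. Each combined state is a pair, one component from each; accept when both components accept.
A 12-state machine:
          a    b  
>  s0     s1   s2 
 * s1     s3   s4 
 * s2     s5   s4 
   s3     s6   s0 
   s4     s7   s0 
   s5     s8   s0 
   s6     s9   s9 
   s7    s10   s2 
   s8     s9   s2 
   s9    s11  s11 
 * s10   s11   s4 
   s11    s6   s6 
(> = start, * = accepting)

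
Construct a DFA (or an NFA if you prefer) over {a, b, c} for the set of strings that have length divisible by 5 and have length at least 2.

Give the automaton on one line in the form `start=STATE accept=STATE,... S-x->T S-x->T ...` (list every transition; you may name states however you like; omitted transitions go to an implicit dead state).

start=q0 accept=q5 q0-a->q1 q0-b->q1 q0-c->q1 q1-a->q2 q1-b->q2 q1-c->q2 q2-a->q3 q2-b->q3 q2-c->q3 q3-a->q4 q3-b->q4 q3-c->q4 q4-a->q5 q4-b->q5 q4-c->q5 q5-a->q6 q5-b->q6 q5-c->q6 q6-a->q7 q6-b->q7 q6-c->q7 q7-a->q3 q7-b->q3 q7-c->q3

Build one automaton per condition and run them in lockstep. The first has 5 states tracking the input length modulo 5; the second has 4 states tracking the input length, saturating at 3. A product state is a pair (one from each), accepting exactly when both do.
        a   b   c  
>  q0   q1  q1  q1 
   q1   q2  q2  q2 
   q2   q3  q3  q3 
   q3   q4  q4  q4 
   q4   q5  q5  q5 
 * q5   q6  q6  q6 
   q6   q7  q7  q7 
   q7   q3  q3  q3 
(> = start, * = accepting)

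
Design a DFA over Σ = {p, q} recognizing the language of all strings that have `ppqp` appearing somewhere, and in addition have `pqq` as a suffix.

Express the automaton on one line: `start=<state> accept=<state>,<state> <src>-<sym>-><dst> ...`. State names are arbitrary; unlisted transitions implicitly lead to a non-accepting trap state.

start=s0 accept=s8 s0-p->s1 s0-q->s0 s1-p->s2 s1-q->s3 s2-p->s2 s2-q->s4 s3-p->s1 s3-q->s5 s4-p->s6 s4-q->s5 s5-p->s1 s5-q->s0 s6-p->s6 s6-q->s7 s7-p->s6 s7-q->s8 s8-p->s6 s8-q->s9 s9-p->s6 s9-q->s9

Handle the two conditions separately and then intersect. The first has 5 states tracking whether and how much of `ppqp` has been seen; the second has 4 states tracking how much of the suffix `pqq` has currently been matched. A product state is a pair (one from each), accepting exactly when both do.
        p   q  
>  s0   s1  s0 
   s1   s2  s3 
   s2   s2  s4 
   s3   s1  s5 
   s4   s6  s5 
   s5   s1  s0 
   s6   s6  s7 
   s7   s6  s8 
 * s8   s6  s9 
   s9   s6  s9 
(> = start, * = accepting)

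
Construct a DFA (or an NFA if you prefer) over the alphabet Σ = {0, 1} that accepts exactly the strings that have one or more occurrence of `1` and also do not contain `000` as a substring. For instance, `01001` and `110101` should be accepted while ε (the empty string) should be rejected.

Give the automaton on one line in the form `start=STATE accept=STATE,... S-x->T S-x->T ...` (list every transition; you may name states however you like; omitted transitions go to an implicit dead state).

Run two small machines in parallel and take their product. The first has 3 states tracking the count of `1`s, saturating at 2; the second has 4 states tracking partial matches of the forbidden pattern `000`. A product state is a pair (one from each), accepting exactly when both do. Minimizing collapses redundant product states.
With 7 states:
        0   1  
>  s0   s1  s2 
   s1   s3  s2 
 * s2   s4  s2 
   s3   s5  s2 
 * s4   s6  s2 
   s5   s5  s5 
 * s6   s5  s2 
(> = start, * = accepting)

start=s0 accept=s2,s4,s6 s0-0->s1 s0-1->s2 s1-0->s3 s1-1->s2 s2-0->s4 s2-1->s2 s3-0->s5 s3-1->s2 s4-0->s6 s4-1->s2 s5-0->s5 s5-1->s5 s6-0->s5 s6-1->s2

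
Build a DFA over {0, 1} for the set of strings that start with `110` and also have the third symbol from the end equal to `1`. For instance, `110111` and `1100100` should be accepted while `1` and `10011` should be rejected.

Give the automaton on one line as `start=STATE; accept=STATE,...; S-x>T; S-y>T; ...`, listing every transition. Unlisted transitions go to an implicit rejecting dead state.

Run two small machines in parallel and take their product. The first has 5 states tracking whether the input so far still matches the prefix `110`; the second has 15 states tracking the last 3 symbols read. A product state is a pair (one from each), accepting exactly when both do. Minimizing collapses redundant product states.
          0    1  
>  S0     S1   S2 
   S1     S1   S1 
   S2     S1   S3 
   S3     S4   S1 
 * S4     S5   S6 
 * S5     S7   S8 
 * S6     S9  S10 
   S7     S7   S8 
   S8     S9  S10 
   S9     S5   S6 
   S10    S4  S11 
 * S11    S4  S11 
(> = start, * = accepting)

start=S0; accept=S4,S5,S6,S11; S0-0>S1; S0-1>S2; S1-0>S1; S1-1>S1; S2-0>S1; S2-1>S3; S3-0>S4; S3-1>S1; S4-0>S5; S4-1>S6; S5-0>S7; S5-1>S8; S6-0>S9; S6-1>S10; S7-0>S7; S7-1>S8; S8-0>S9; S8-1>S10; S9-0>S5; S9-1>S6; S10-0>S4; S10-1>S11; S11-0>S4; S11-1>S11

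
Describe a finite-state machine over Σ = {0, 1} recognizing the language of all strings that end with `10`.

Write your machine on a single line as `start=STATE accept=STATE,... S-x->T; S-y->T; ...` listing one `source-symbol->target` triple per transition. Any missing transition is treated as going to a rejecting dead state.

start=q0; accept=q2; q0-0->q0; q0-1->q1; q1-0->q2; q1-1->q1; q2-0->q0; q2-1->q1

Let each state record the length of the longest suffix of the input read so far that is also a prefix of `10`. q1 means the last symbol is `1`; q2 means the last 2 symbols are `10`. Accept only at q2, where the string currently ends in `10`.
A 3-state machine:
        0   1  
>  q0   q0  q1 
   q1   q2  q1 
 * q2   q0  q1 
(> = start, * = accepting)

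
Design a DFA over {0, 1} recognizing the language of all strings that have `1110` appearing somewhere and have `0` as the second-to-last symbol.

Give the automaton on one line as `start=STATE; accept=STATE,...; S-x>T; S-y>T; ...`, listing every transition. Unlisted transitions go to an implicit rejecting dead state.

Run two small machines in parallel and take their product. One (5 states) tracks whether and how much of `1110` has been seen; the other (7 states) tracks the last 2 symbols read. Each combined state is a pair, one component from each; accept when both components accept. After merging equivalent states the machine shrinks.
A 7-state machine:
        0   1  
>  s0   s0  s1 
   s1   s0  s2 
   s2   s0  s3 
   s3   s4  s3 
   s4   s5  s6 
 * s5   s5  s6 
 * s6   s4  s3 
(> = start, * = accepting)

start=s0; accept=s5,s6; s0-0>s0; s0-1>s1; s1-0>s0; s1-1>s2; s2-0>s0; s2-1>s3; s3-0>s4; s3-1>s3; s4-0>s5; s4-1>s6; s5-0>s5; s5-1>s6; s6-0>s4; s6-1>s3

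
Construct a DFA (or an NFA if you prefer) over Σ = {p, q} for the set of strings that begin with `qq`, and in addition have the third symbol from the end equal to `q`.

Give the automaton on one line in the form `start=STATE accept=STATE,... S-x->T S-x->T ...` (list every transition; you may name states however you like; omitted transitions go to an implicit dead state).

Run two small machines in parallel and take their product. The first has 4 states tracking whether the input so far still matches the prefix `qq`; the second has 15 states tracking the last 3 symbols read. A product state is a pair (one from each), accepting exactly when both do. After merging equivalent states the machine shrinks.
11 states suffice.
          p    q  
>  s0     s1   s2 
   s1     s1   s1 
   s2     s1   s3 
   s3     s4   s5 
 * s4     s6   s7 
 * s5     s4   s5 
 * s6     s8   s9 
 * s7    s10   s3 
   s8     s8   s9 
   s9    s10   s3 
   s10    s6   s7 
(> = start, * = accepting)

start=s0 accept=s4,s5,s6,s7 s0-p->s1 s0-q->s2 s1-p->s1 s1-q->s1 s2-p->s1 s2-q->s3 s3-p->s4 s3-q->s5 s4-p->s6 s4-q->s7 s5-p->s4 s5-q->s5 s6-p->s8 s6-q->s9 s7-p->s10 s7-q->s3 s8-p->s8 s8-q->s9 s9-p->s10 s9-q->s3 s10-p->s6 s10-q->s7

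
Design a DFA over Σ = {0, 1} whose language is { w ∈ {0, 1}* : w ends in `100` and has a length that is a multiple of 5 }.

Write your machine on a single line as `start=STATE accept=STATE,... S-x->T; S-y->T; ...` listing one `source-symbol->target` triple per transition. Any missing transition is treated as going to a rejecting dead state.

start=A; accept=Q; A-0->B; A-1->C; B-0->D; B-1->E; C-0->F; C-1->E; D-0->G; D-1->H; E-0->I; E-1->H; F-0->J; F-1->H; G-0->K; G-1->L; H-0->M; H-1->L; I-0->N; I-1->L; J-0->K; J-1->L; K-0->A; K-1->O; L-0->P; L-1->O; M-0->Q; M-1->O; N-0->A; N-1->O; O-0->R; O-1->C; P-0->S; P-1->C; Q-0->B; Q-1->C; R-0->T; R-1->E; S-0->D; S-1->E; T-0->G; T-1->H

Build one automaton per condition and run them in lockstep. The first has 4 states tracking how much of the suffix `100` has currently been matched; the second has 5 states tracking the input length modulo 5. A product state is a pair (one from each), accepting exactly when both do.
A 20-state machine:
       0  1 
>  A   B  C 
   B   D  E 
   C   F  E 
   D   G  H 
   E   I  H 
   F   J  H 
   G   K  L 
   H   M  L 
   I   N  L 
   J   K  L 
   K   A  O 
   L   P  O 
   M   Q  O 
   N   A  O 
   O   R  C 
   P   S  C 
 * Q   B  C 
   R   T  E 
   S   D  E 
   T   G  H 
(> = start, * = accepting)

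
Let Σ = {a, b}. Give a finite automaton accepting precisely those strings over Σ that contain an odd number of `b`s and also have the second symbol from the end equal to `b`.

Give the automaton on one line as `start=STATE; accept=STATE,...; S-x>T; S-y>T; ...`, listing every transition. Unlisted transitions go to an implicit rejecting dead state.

Handle the two conditions separately and then intersect. One (2 states) tracks the count of `b`s modulo 2; the other (7 states) tracks the last 2 symbols read. Each combined state is a pair, one component from each; accept when both components accept. Minimizing collapses redundant product states.
        a   b  
>  q0   q0  q1 
   q1   q2  q3 
 * q2   q4  q3 
   q3   q0  q5 
   q4   q4  q3 
 * q5   q2  q3 
(> = start, * = accepting)

start=q0; accept=q2,q5; q0-a>q0; q0-b>q1; q1-a>q2; q1-b>q3; q2-a>q4; q2-b>q3; q3-a>q0; q3-b>q5; q4-a>q4; q4-b>q3; q5-a>q2; q5-b>q3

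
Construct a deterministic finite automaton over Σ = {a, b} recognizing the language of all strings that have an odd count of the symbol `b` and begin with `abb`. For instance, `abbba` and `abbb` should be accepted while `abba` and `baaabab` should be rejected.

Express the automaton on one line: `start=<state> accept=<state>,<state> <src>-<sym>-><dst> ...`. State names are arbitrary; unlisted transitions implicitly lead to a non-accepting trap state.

Run two small machines in parallel and take their product. One (2 states) tracks the count of `b`s modulo 2; the other (5 states) tracks whether the input so far still matches the prefix `abb`. Each combined state is a pair, one component from each; accept when both components accept. Equivalent product states are then merged.
With 6 states:
        a   b  
>  s0   s1  s2 
   s1   s2  s3 
   s2   s2  s2 
   s3   s2  s4 
   s4   s4  s5 
 * s5   s5  s4 
(> = start, * = accepting)

start=s0 accept=s5 s0-a->s1 s0-b->s2 s1-a->s2 s1-b->s3 s2-a->s2 s2-b->s2 s3-a->s2 s3-b->s4 s4-a->s4 s4-b->s5 s5-a->s5 s5-b->s4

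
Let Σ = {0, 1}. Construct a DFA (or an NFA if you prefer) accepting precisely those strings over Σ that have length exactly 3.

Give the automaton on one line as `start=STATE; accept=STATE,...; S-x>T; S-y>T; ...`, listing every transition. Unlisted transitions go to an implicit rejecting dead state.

We only need to distinguish lengths 0, 1, …, 3, and '>3'. Chain s0 → s1 → s2 → s3 → s4 on every symbol, with s4 looping. Accepting states: {s3}.
5 states suffice.
        0   1  
>  s0   s1  s1 
   s1   s2  s2 
   s2   s3  s3 
 * s3   s4  s4 
   s4   s4  s4 
(> = start, * = accepting)

start=s0; accept=s3; s0-0>s1; s0-1>s1; s1-0>s2; s1-1>s2; s2-0>s3; s2-1>s3; s3-0>s4; s3-1>s4; s4-0>s4; s4-1>s4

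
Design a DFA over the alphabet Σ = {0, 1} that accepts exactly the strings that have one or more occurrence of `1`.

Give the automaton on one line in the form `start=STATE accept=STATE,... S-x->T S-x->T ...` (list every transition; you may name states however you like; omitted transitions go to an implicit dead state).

start=s0 accept=s1,s2 s0-0->s0 s0-1->s1 s1-0->s1 s1-1->s2 s2-0->s2 s2-1->s2

Only the number of `1`s matters, and only up to 2. Make a chain s0 → s1 → s2 advanced by each `1` (with s2 absorbing); every other symbol self-loops. The accepting set is {s1, s2}.
A 3-state machine:
        0   1  
>  s0   s0  s1 
 * s1   s1  s2 
 * s2   s2  s2 
(> = start, * = accepting)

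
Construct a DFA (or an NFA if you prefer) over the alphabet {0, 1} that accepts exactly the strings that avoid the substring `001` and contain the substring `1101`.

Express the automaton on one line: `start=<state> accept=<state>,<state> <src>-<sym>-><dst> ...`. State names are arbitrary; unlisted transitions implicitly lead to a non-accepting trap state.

start=q0 accept=q6,q7,q8 q0-0->q1 q0-1->q2 q1-0->q3 q1-1->q2 q2-0->q1 q2-1->q4 q3-0->q3 q3-1->q3 q4-0->q5 q4-1->q4 q5-0->q3 q5-1->q6 q6-0->q7 q6-1->q6 q7-0->q8 q7-1->q6 q8-0->q8 q8-1->q3

Run two small machines in parallel and take their product. The first has 4 states tracking partial matches of the forbidden pattern `001`; the second has 5 states tracking whether and how much of `1101` has been seen. A product state is a pair (one from each), accepting exactly when both do. After merging equivalent states the machine shrinks.
9 states suffice.
        0   1  
>  q0   q1  q2 
   q1   q3  q2 
   q2   q1  q4 
   q3   q3  q3 
   q4   q5  q4 
   q5   q3  q6 
 * q6   q7  q6 
 * q7   q8  q6 
 * q8   q8  q3 
(> = start, * = accepting)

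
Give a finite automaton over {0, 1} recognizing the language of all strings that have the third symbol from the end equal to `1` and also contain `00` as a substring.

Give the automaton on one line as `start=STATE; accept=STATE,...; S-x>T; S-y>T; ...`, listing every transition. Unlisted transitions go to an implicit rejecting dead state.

start=A; accept=L,R,S,T; A-0>B; A-1>C; B-0>D; B-1>E; C-0>F; C-1>G; D-0>H; D-1>I; E-0>J; E-1>K; F-0>L; F-1>M; G-0>N; G-1>O; H-0>H; H-1>I; I-0>P; I-1>Q; J-0>L; J-1>M; K-0>N; K-1>O; L-0>H; L-1>I; M-0>J; M-1>K; N-0>L; N-1>M; O-0>N; O-1>O; P-0>L; P-1>R; Q-0>S; Q-1>T; R-0>P; R-1>Q; S-0>L; S-1>R; T-0>S; T-1>T

Run two small machines in parallel and take their product. The first has 15 states tracking the last 3 symbols read; the second has 3 states tracking whether and how much of `00` has been seen. A product state is a pair (one from each), accepting exactly when both do.
20 states suffice.
       0  1 
>  A   B  C 
   B   D  E 
   C   F  G 
   D   H  I 
   E   J  K 
   F   L  M 
   G   N  O 
   H   H  I 
   I   P  Q 
   J   L  M 
   K   N  O 
 * L   H  I 
   M   J  K 
   N   L  M 
   O   N  O 
   P   L  R 
   Q   S  T 
 * R   P  Q 
 * S   L  R 
 * T   S  T 
(> = start, * = accepting)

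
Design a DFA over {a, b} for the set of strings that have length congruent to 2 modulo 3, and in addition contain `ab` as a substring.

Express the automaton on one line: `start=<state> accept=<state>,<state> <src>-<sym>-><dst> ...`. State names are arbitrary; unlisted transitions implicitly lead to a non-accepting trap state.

Build one automaton per condition and run them in lockstep. One (3 states) tracks the input length modulo 3; the other (3 states) tracks whether and how much of `ab` has been seen. Each combined state is a pair, one component from each; accept when both components accept.
A 9-state machine:
        a   b  
>  s0   s1  s2 
   s1   s3  s4 
   s2   s3  s5 
   s3   s6  s7 
 * s4   s7  s7 
   s5   s6  s0 
   s6   s1  s8 
   s7   s8  s8 
   s8   s4  s4 
(> = start, * = accepting)

start=s0 accept=s4 s0-a->s1 s0-b->s2 s1-a->s3 s1-b->s4 s2-a->s3 s2-b->s5 s3-a->s6 s3-b->s7 s4-a->s7 s4-b->s7 s5-a->s6 s5-b->s0 s6-a->s1 s6-b->s8 s7-a->s8 s7-b->s8 s8-a->s4 s8-b->s4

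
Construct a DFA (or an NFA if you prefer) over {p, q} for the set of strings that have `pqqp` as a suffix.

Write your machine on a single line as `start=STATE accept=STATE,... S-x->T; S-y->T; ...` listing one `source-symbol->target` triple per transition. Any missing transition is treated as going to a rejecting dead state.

start=s0; accept=s4; s0-p->s1; s0-q->s0; s1-p->s1; s1-q->s2; s2-p->s1; s2-q->s3; s3-p->s4; s3-q->s0; s4-p->s1; s4-q->s2

Let each state record the length of the longest suffix of the input read so far that is also a prefix of `pqqp`. s1 means the last symbol is `p`; s2 means the last 2 symbols are `pq`; s3 means the last 3 symbols are `pqq`; s4 means the last 4 symbols are `pqqp`. Accept only at s4, where the string currently ends in `pqqp`.
With 5 states:
        p   q  
>  s0   s1  s0 
   s1   s1  s2 
   s2   s1  s3 
   s3   s4  s0 
 * s4   s1  s2 
(> = start, * = accepting)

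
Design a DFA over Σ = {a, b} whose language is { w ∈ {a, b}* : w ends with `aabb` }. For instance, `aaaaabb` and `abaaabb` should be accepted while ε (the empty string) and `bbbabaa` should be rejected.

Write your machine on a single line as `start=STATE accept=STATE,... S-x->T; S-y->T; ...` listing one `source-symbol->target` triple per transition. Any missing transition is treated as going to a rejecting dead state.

Let each state record the length of the longest suffix of the input read so far that is also a prefix of `aabb`. S1 means the last symbol is `a`; S2 means the last 2 symbols are `aa`; S3 means the last 3 symbols are `aab`; S4 means the last 4 symbols are `aabb`. Accept only at S4, where the string currently ends in `aabb`.
A 5-state machine:
        a   b  
>  S0   S1  S0 
   S1   S2  S0 
   S2   S2  S3 
   S3   S1  S4 
 * S4   S1  S0 
(> = start, * = accepting)

start=S0; accept=S4; S0-a->S1; S0-b->S0; S1-a->S2; S1-b->S0; S2-a->S2; S2-b->S3; S3-a->S1; S3-b->S4; S4-a->S1; S4-b->S0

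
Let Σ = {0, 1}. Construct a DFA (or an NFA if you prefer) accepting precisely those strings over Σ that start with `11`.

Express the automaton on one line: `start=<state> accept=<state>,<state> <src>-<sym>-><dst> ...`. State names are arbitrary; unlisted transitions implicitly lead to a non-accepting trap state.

start=q0 accept=q2 q0-0->q3 q0-1->q1 q1-0->q3 q1-1->q2 q2-0->q2 q2-1->q2 q3-0->q3 q3-1->q3

Walk along `11` while the input agrees: from q0 take `1` to q1, and so on. Any deviation drops to the rejecting sink q3. Once q2 is reached the prefix is confirmed and every continuation is accepted.
A 4-state machine:
        0   1  
>  q0   q3  q1 
   q1   q3  q2 
 * q2   q2  q2 
   q3   q3  q3 
(> = start, * = accepting)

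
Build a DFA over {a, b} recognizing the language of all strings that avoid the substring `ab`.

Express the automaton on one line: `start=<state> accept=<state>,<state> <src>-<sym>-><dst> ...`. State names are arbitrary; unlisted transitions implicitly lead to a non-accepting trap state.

start=s0 accept=s0,s1 s0-a->s1 s0-b->s0 s1-a->s1 s1-b->s2 s2-a->s2 s2-b->s2

This is the complement of 'contains `ab`'. Use the same substring-matching states — s0 through s2 holding how much of `ab` has just been matched — but flip the accepting set: everything except the trap s2 accepts.
With 3 states:
        a   b  
>* s0   s1  s0 
 * s1   s1  s2 
   s2   s2  s2 
(> = start, * = accepting)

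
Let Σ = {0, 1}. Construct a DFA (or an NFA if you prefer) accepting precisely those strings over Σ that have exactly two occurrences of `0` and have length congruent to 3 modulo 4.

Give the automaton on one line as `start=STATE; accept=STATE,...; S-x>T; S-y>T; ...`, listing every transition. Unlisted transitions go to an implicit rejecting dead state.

Build one automaton per condition and run them in lockstep. The first has 4 states tracking the count of `0`s, saturating at 3; the second has 4 states tracking the input length modulo 4. A product state is a pair (one from each), accepting exactly when both do. Minimizing collapses redundant product states.
With 13 states:
          0    1  
>  s0     s1   s2 
   s1     s3   s4 
   s2     s4   s5 
   s3     s6   s7 
   s4     s7   s8 
   s5     s8   s9 
   s6     s6   s6 
 * s7     s6  s10 
   s8    s10  s11 
   s9    s11   s0 
   s10    s6  s12 
   s11   s12   s1 
   s12    s6   s3 
(> = start, * = accepting)

start=s0; accept=s7; s0-0>s1; s0-1>s2; s1-0>s3; s1-1>s4; s2-0>s4; s2-1>s5; s3-0>s6; s3-1>s7; s4-0>s7; s4-1>s8; s5-0>s8; s5-1>s9; s6-0>s6; s6-1>s6; s7-0>s6; s7-1>s10; s8-0>s10; s8-1>s11; s9-0>s11; s9-1>s0; s10-0>s6; s10-1>s12; s11-0>s12; s11-1>s1; s12-0>s6; s12-1>s3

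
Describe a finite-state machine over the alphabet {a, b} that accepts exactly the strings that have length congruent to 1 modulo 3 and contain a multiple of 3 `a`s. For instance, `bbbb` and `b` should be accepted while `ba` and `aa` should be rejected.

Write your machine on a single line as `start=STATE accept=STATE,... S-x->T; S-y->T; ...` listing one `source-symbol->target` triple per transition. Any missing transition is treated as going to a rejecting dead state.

start=q0; accept=q2; q0-a->q1; q0-b->q2; q1-a->q3; q1-b->q4; q2-a->q4; q2-b->q5; q3-a->q0; q3-b->q6; q4-a->q6; q4-b->q7; q5-a->q7; q5-b->q0; q6-a->q2; q6-b->q8; q7-a->q8; q7-b->q1; q8-a->q5; q8-b->q3

Handle the two conditions separately and then intersect. One (3 states) tracks the input length modulo 3; the other (3 states) tracks the count of `a`s modulo 3. Each combined state is a pair, one component from each; accept when both components accept.
        a   b  
>  q0   q1  q2 
   q1   q3  q4 
 * q2   q4  q5 
   q3   q0  q6 
   q4   q6  q7 
   q5   q7  q0 
   q6   q2  q8 
   q7   q8  q1 
   q8   q5  q3 
(> = start, * = accepting)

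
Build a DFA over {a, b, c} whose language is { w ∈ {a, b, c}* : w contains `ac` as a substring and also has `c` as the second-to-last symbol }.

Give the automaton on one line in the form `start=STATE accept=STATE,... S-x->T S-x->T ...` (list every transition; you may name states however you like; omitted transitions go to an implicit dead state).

start=s0 accept=s3,s4 s0-a->s1 s0-b->s0 s0-c->s0 s1-a->s1 s1-b->s0 s1-c->s2 s2-a->s3 s2-b->s3 s2-c->s4 s3-a->s5 s3-b->s5 s3-c->s2 s4-a->s3 s4-b->s3 s4-c->s4 s5-a->s5 s5-b->s5 s5-c->s2

Run two small machines in parallel and take their product. One (3 states) tracks whether and how much of `ac` has been seen; the other (13 states) tracks the last 2 symbols read. Each combined state is a pair, one component from each; accept when both components accept. Minimizing collapses redundant product states.
With 6 states:
        a   b   c  
>  s0   s1  s0  s0 
   s1   s1  s0  s2 
   s2   s3  s3  s4 
 * s3   s5  s5  s2 
 * s4   s3  s3  s4 
   s5   s5  s5  s2 
(> = start, * = accepting)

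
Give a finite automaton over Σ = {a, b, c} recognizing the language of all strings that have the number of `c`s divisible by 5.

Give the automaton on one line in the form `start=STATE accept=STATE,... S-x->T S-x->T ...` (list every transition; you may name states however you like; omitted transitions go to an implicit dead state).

The only thing that matters is how many `c`s have appeared, reduced mod 5. Use one state per residue: s0 for 0, …, s4 for 4. Reading `c` moves to the next residue; anything else stays put. s0 is accepting.
5 states suffice.
        a   b   c  
>* s0   s0  s0  s1 
   s1   s1  s1  s2 
   s2   s2  s2  s3 
   s3   s3  s3  s4 
   s4   s4  s4  s0 
(> = start, * = accepting)

start=s0 accept=s0 s0-a->s0 s0-b->s0 s0-c->s1 s1-a->s1 s1-b->s1 s1-c->s2 s2-a->s2 s2-b->s2 s2-c->s3 s3-a->s3 s3-b->s3 s3-c->s4 s4-a->s4 s4-b->s4 s4-c->s0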